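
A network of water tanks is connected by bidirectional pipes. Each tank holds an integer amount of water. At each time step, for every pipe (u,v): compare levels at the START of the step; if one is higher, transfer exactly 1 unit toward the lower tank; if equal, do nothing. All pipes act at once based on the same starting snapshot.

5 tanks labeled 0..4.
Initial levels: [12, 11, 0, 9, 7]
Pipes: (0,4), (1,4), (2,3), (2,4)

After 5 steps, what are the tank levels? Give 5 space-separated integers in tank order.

Step 1: flows [0->4,1->4,3->2,4->2] -> levels [11 10 2 8 8]
Step 2: flows [0->4,1->4,3->2,4->2] -> levels [10 9 4 7 9]
Step 3: flows [0->4,1=4,3->2,4->2] -> levels [9 9 6 6 9]
Step 4: flows [0=4,1=4,2=3,4->2] -> levels [9 9 7 6 8]
Step 5: flows [0->4,1->4,2->3,4->2] -> levels [8 8 7 7 9]

Answer: 8 8 7 7 9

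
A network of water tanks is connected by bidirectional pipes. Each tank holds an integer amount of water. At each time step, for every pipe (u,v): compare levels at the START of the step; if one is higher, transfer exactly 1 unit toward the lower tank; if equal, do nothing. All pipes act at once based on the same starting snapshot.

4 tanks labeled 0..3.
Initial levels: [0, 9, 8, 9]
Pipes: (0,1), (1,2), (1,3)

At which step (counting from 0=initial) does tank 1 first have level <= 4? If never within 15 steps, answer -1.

Step 1: flows [1->0,1->2,1=3] -> levels [1 7 9 9]
Step 2: flows [1->0,2->1,3->1] -> levels [2 8 8 8]
Step 3: flows [1->0,1=2,1=3] -> levels [3 7 8 8]
Step 4: flows [1->0,2->1,3->1] -> levels [4 8 7 7]
Step 5: flows [1->0,1->2,1->3] -> levels [5 5 8 8]
Step 6: flows [0=1,2->1,3->1] -> levels [5 7 7 7]
Step 7: flows [1->0,1=2,1=3] -> levels [6 6 7 7]
Step 8: flows [0=1,2->1,3->1] -> levels [6 8 6 6]
Step 9: flows [1->0,1->2,1->3] -> levels [7 5 7 7]
Step 10: flows [0->1,2->1,3->1] -> levels [6 8 6 6]
  -> period-2 cycle (repeats step 8); tank 1 never drops to <=4
Tank 1 never reaches <=4 within 15 steps

Answer: -1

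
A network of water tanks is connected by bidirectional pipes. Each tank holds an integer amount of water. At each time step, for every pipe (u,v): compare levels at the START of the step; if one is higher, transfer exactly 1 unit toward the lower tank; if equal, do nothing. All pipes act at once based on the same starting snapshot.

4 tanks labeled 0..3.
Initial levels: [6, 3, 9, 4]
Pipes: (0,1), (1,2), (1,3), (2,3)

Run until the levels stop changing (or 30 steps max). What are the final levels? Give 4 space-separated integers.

Step 1: flows [0->1,2->1,3->1,2->3] -> levels [5 6 7 4]
Step 2: flows [1->0,2->1,1->3,2->3] -> levels [6 5 5 6]
Step 3: flows [0->1,1=2,3->1,3->2] -> levels [5 7 6 4]
Step 4: flows [1->0,1->2,1->3,2->3] -> levels [6 4 6 6]
Step 5: flows [0->1,2->1,3->1,2=3] -> levels [5 7 5 5]
Step 6: flows [1->0,1->2,1->3,2=3] -> levels [6 4 6 6]
  -> period-2 cycle: step 6 state = step 4 state; never stabilizes
  -> state at step 30: (30-4) mod 2 = 0, same as step 4 -> [6 4 6 6]

Answer: 6 4 6 6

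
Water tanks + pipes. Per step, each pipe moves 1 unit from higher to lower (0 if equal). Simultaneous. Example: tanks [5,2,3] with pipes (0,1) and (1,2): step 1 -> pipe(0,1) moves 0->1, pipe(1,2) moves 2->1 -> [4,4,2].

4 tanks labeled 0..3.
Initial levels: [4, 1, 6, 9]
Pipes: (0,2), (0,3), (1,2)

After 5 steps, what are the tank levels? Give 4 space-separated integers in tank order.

Step 1: flows [2->0,3->0,2->1] -> levels [6 2 4 8]
Step 2: flows [0->2,3->0,2->1] -> levels [6 3 4 7]
Step 3: flows [0->2,3->0,2->1] -> levels [6 4 4 6]
Step 4: flows [0->2,0=3,1=2] -> levels [5 4 5 6]
Step 5: flows [0=2,3->0,2->1] -> levels [6 5 4 5]

Answer: 6 5 4 5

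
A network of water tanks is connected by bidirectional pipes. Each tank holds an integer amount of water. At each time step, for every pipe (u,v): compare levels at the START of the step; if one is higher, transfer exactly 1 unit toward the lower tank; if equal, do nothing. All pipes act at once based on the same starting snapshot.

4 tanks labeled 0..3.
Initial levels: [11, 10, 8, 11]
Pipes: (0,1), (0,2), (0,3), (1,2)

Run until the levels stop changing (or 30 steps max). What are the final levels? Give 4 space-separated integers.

Answer: 12 9 9 10

Derivation:
Step 1: flows [0->1,0->2,0=3,1->2] -> levels [9 10 10 11]
Step 2: flows [1->0,2->0,3->0,1=2] -> levels [12 9 9 10]
Step 3: flows [0->1,0->2,0->3,1=2] -> levels [9 10 10 11]
  -> period-2 cycle: step 3 state = step 1 state; never stabilizes
  -> state at step 30: (30-1) mod 2 = 1, same as step 2 -> [12 9 9 10]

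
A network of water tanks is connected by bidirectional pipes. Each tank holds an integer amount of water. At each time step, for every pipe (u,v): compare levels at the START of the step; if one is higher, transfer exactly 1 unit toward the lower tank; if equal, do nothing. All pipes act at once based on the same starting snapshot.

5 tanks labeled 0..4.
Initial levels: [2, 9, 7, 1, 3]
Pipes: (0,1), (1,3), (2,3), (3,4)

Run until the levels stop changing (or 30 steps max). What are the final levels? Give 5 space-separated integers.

Answer: 5 3 4 6 4

Derivation:
Step 1: flows [1->0,1->3,2->3,4->3] -> levels [3 7 6 4 2]
Step 2: flows [1->0,1->3,2->3,3->4] -> levels [4 5 5 5 3]
Step 3: flows [1->0,1=3,2=3,3->4] -> levels [5 4 5 4 4]
Step 4: flows [0->1,1=3,2->3,3=4] -> levels [4 5 4 5 4]
Step 5: flows [1->0,1=3,3->2,3->4] -> levels [5 4 5 3 5]
Step 6: flows [0->1,1->3,2->3,4->3] -> levels [4 4 4 6 4]
Step 7: flows [0=1,3->1,3->2,3->4] -> levels [4 5 5 3 5]
Step 8: flows [1->0,1->3,2->3,4->3] -> levels [5 3 4 6 4]
Step 9: flows [0->1,3->1,3->2,3->4] -> levels [4 5 5 3 5]
  -> period-2 cycle: step 9 state = step 7 state; never stabilizes
  -> state at step 30: (30-7) mod 2 = 1, same as step 8 -> [5 3 4 6 4]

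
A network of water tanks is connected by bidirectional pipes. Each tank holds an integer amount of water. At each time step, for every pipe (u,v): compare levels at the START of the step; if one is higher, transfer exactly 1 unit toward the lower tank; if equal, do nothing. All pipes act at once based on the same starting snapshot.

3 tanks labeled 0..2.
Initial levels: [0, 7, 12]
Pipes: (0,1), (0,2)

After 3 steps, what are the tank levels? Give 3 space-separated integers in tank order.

Step 1: flows [1->0,2->0] -> levels [2 6 11]
Step 2: flows [1->0,2->0] -> levels [4 5 10]
Step 3: flows [1->0,2->0] -> levels [6 4 9]

Answer: 6 4 9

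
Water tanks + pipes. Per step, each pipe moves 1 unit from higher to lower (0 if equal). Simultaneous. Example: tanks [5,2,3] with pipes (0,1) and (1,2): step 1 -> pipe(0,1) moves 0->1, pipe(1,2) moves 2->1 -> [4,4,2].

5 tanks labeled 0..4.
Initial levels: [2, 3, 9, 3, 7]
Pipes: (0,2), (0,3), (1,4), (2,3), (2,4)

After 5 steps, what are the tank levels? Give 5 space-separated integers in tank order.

Answer: 6 4 3 5 6

Derivation:
Step 1: flows [2->0,3->0,4->1,2->3,2->4] -> levels [4 4 6 3 7]
Step 2: flows [2->0,0->3,4->1,2->3,4->2] -> levels [4 5 5 5 5]
Step 3: flows [2->0,3->0,1=4,2=3,2=4] -> levels [6 5 4 4 5]
Step 4: flows [0->2,0->3,1=4,2=3,4->2] -> levels [4 5 6 5 4]
Step 5: flows [2->0,3->0,1->4,2->3,2->4] -> levels [6 4 3 5 6]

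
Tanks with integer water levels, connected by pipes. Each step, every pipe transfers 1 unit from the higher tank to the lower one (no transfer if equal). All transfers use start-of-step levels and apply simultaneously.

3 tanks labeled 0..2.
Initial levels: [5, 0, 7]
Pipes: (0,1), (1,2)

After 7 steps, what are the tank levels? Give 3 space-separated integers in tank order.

Step 1: flows [0->1,2->1] -> levels [4 2 6]
Step 2: flows [0->1,2->1] -> levels [3 4 5]
Step 3: flows [1->0,2->1] -> levels [4 4 4]
Step 4: flows [0=1,1=2] -> levels [4 4 4]
  -> stable; steps 5..7 unchanged -> [4 4 4]

Answer: 4 4 4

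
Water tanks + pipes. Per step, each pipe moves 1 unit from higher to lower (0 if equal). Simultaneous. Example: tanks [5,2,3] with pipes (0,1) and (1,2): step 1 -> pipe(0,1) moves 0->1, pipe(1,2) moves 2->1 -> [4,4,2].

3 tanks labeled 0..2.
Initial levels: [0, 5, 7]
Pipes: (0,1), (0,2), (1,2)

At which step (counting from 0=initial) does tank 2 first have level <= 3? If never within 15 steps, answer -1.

Answer: -1

Derivation:
Step 1: flows [1->0,2->0,2->1] -> levels [2 5 5]
Step 2: flows [1->0,2->0,1=2] -> levels [4 4 4]
Step 3: flows [0=1,0=2,1=2] -> levels [4 4 4]
  -> stable; tank 2 stays at 4 > 3
Tank 2 never reaches <=3 within 15 steps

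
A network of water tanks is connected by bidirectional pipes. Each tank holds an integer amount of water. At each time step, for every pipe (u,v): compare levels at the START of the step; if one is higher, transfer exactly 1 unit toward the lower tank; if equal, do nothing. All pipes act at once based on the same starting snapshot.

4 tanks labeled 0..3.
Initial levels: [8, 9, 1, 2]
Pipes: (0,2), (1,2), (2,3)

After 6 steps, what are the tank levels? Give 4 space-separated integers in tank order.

Step 1: flows [0->2,1->2,3->2] -> levels [7 8 4 1]
Step 2: flows [0->2,1->2,2->3] -> levels [6 7 5 2]
Step 3: flows [0->2,1->2,2->3] -> levels [5 6 6 3]
Step 4: flows [2->0,1=2,2->3] -> levels [6 6 4 4]
Step 5: flows [0->2,1->2,2=3] -> levels [5 5 6 4]
Step 6: flows [2->0,2->1,2->3] -> levels [6 6 3 5]

Answer: 6 6 3 5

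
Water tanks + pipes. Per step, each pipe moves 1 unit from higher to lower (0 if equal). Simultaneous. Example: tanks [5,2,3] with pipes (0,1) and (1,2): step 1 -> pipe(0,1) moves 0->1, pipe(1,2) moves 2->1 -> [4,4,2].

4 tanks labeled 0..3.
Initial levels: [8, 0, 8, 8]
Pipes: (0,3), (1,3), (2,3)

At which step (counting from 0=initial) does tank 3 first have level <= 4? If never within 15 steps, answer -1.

Answer: 6

Derivation:
Step 1: flows [0=3,3->1,2=3] -> levels [8 1 8 7]
Step 2: flows [0->3,3->1,2->3] -> levels [7 2 7 8]
Step 3: flows [3->0,3->1,3->2] -> levels [8 3 8 5]
Step 4: flows [0->3,3->1,2->3] -> levels [7 4 7 6]
Step 5: flows [0->3,3->1,2->3] -> levels [6 5 6 7]
Step 6: flows [3->0,3->1,3->2] -> levels [7 6 7 4]
Tank 3 first reaches <=4 at step 6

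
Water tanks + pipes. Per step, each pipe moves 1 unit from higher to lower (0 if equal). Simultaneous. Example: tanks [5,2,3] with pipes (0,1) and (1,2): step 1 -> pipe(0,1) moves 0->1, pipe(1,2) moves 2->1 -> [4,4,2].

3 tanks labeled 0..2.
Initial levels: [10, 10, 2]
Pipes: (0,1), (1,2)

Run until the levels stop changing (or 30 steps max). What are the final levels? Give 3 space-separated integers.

Answer: 7 8 7

Derivation:
Step 1: flows [0=1,1->2] -> levels [10 9 3]
Step 2: flows [0->1,1->2] -> levels [9 9 4]
Step 3: flows [0=1,1->2] -> levels [9 8 5]
Step 4: flows [0->1,1->2] -> levels [8 8 6]
Step 5: flows [0=1,1->2] -> levels [8 7 7]
Step 6: flows [0->1,1=2] -> levels [7 8 7]
Step 7: flows [1->0,1->2] -> levels [8 6 8]
Step 8: flows [0->1,2->1] -> levels [7 8 7]
  -> period-2 cycle: step 8 state = step 6 state; never stabilizes
  -> state at step 30: (30-6) mod 2 = 0, same as step 6 -> [7 8 7]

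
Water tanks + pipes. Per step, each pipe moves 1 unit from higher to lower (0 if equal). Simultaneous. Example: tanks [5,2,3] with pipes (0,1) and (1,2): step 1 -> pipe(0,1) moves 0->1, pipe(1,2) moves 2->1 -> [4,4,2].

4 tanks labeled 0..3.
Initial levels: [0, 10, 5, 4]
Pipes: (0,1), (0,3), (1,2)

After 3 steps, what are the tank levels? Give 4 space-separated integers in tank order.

Answer: 4 6 6 3

Derivation:
Step 1: flows [1->0,3->0,1->2] -> levels [2 8 6 3]
Step 2: flows [1->0,3->0,1->2] -> levels [4 6 7 2]
Step 3: flows [1->0,0->3,2->1] -> levels [4 6 6 3]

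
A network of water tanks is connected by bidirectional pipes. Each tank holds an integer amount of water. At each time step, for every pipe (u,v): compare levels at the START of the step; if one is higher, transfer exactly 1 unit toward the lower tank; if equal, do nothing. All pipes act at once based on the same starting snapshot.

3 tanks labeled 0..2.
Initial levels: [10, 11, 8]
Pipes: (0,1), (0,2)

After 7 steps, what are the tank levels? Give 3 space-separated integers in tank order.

Step 1: flows [1->0,0->2] -> levels [10 10 9]
Step 2: flows [0=1,0->2] -> levels [9 10 10]
Step 3: flows [1->0,2->0] -> levels [11 9 9]
Step 4: flows [0->1,0->2] -> levels [9 10 10]
  -> period-2 cycle: step 4 state = step 2 state
  -> state at step 7: (7-2) mod 2 = 1, same as step 3 -> [11 9 9]

Answer: 11 9 9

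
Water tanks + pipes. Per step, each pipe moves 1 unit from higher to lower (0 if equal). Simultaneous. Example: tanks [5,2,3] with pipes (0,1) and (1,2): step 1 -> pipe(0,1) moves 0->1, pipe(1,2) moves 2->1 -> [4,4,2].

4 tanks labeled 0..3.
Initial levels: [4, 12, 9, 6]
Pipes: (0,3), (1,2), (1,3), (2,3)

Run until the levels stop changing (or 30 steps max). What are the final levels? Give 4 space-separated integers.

Answer: 8 8 9 6

Derivation:
Step 1: flows [3->0,1->2,1->3,2->3] -> levels [5 10 9 7]
Step 2: flows [3->0,1->2,1->3,2->3] -> levels [6 8 9 8]
Step 3: flows [3->0,2->1,1=3,2->3] -> levels [7 9 7 8]
Step 4: flows [3->0,1->2,1->3,3->2] -> levels [8 7 9 7]
Step 5: flows [0->3,2->1,1=3,2->3] -> levels [7 8 7 9]
Step 6: flows [3->0,1->2,3->1,3->2] -> levels [8 8 9 6]
Step 7: flows [0->3,2->1,1->3,2->3] -> levels [7 8 7 9]
  -> period-2 cycle: step 7 state = step 5 state; never stabilizes
  -> state at step 30: (30-5) mod 2 = 1, same as step 6 -> [8 8 9 6]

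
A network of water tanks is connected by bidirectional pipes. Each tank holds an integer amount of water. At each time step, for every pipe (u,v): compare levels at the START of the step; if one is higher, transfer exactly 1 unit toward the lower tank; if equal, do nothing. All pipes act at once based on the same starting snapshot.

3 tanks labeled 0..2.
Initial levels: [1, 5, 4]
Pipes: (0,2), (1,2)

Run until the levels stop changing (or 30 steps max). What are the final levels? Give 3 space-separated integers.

Step 1: flows [2->0,1->2] -> levels [2 4 4]
Step 2: flows [2->0,1=2] -> levels [3 4 3]
Step 3: flows [0=2,1->2] -> levels [3 3 4]
Step 4: flows [2->0,2->1] -> levels [4 4 2]
Step 5: flows [0->2,1->2] -> levels [3 3 4]
  -> period-2 cycle: step 5 state = step 3 state; never stabilizes
  -> state at step 30: (30-3) mod 2 = 1, same as step 4 -> [4 4 2]

Answer: 4 4 2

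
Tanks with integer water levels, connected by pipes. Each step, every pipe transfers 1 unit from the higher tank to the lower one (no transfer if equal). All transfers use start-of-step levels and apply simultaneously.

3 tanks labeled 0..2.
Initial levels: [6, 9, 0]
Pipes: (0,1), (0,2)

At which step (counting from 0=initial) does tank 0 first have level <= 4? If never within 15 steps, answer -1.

Answer: -1

Derivation:
Step 1: flows [1->0,0->2] -> levels [6 8 1]
Step 2: flows [1->0,0->2] -> levels [6 7 2]
Step 3: flows [1->0,0->2] -> levels [6 6 3]
Step 4: flows [0=1,0->2] -> levels [5 6 4]
Step 5: flows [1->0,0->2] -> levels [5 5 5]
Step 6: flows [0=1,0=2] -> levels [5 5 5]
  -> stable; tank 0 stays at 5 > 4
Tank 0 never reaches <=4 within 15 steps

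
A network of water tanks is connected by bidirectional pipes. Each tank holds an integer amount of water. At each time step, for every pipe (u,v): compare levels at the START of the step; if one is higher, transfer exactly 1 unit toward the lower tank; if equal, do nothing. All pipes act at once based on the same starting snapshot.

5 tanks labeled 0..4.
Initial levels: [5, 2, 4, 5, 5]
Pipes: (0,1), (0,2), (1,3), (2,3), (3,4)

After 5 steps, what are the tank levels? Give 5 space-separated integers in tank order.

Step 1: flows [0->1,0->2,3->1,3->2,3=4] -> levels [3 4 6 3 5]
Step 2: flows [1->0,2->0,1->3,2->3,4->3] -> levels [5 2 4 6 4]
Step 3: flows [0->1,0->2,3->1,3->2,3->4] -> levels [3 4 6 3 5]
  -> period-2 cycle: step 3 state = step 1 state
  -> state at step 5: (5-1) mod 2 = 0, same as step 1 -> [3 4 6 3 5]

Answer: 3 4 6 3 5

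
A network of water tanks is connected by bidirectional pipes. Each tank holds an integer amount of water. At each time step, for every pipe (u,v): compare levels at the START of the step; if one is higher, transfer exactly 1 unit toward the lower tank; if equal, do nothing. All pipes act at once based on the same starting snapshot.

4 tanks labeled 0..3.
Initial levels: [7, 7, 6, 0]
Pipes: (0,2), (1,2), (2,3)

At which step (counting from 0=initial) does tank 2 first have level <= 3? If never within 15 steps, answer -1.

Answer: 5

Derivation:
Step 1: flows [0->2,1->2,2->3] -> levels [6 6 7 1]
Step 2: flows [2->0,2->1,2->3] -> levels [7 7 4 2]
Step 3: flows [0->2,1->2,2->3] -> levels [6 6 5 3]
Step 4: flows [0->2,1->2,2->3] -> levels [5 5 6 4]
Step 5: flows [2->0,2->1,2->3] -> levels [6 6 3 5]
Tank 2 first reaches <=3 at step 5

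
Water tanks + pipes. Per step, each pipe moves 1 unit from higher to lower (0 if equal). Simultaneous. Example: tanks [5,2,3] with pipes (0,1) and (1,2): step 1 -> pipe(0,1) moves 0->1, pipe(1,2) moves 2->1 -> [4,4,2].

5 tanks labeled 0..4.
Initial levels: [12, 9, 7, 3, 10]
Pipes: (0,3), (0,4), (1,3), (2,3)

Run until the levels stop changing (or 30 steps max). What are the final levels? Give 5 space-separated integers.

Step 1: flows [0->3,0->4,1->3,2->3] -> levels [10 8 6 6 11]
Step 2: flows [0->3,4->0,1->3,2=3] -> levels [10 7 6 8 10]
Step 3: flows [0->3,0=4,3->1,3->2] -> levels [9 8 7 7 10]
Step 4: flows [0->3,4->0,1->3,2=3] -> levels [9 7 7 9 9]
Step 5: flows [0=3,0=4,3->1,3->2] -> levels [9 8 8 7 9]
Step 6: flows [0->3,0=4,1->3,2->3] -> levels [8 7 7 10 9]
Step 7: flows [3->0,4->0,3->1,3->2] -> levels [10 8 8 7 8]
Step 8: flows [0->3,0->4,1->3,2->3] -> levels [8 7 7 10 9]
  -> period-2 cycle: step 8 state = step 6 state; never stabilizes
  -> state at step 30: (30-6) mod 2 = 0, same as step 6 -> [8 7 7 10 9]

Answer: 8 7 7 10 9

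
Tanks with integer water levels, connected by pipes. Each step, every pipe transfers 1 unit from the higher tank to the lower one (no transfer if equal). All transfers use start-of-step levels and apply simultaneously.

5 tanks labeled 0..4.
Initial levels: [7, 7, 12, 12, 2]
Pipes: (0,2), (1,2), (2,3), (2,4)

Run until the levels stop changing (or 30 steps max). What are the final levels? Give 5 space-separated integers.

Step 1: flows [2->0,2->1,2=3,2->4] -> levels [8 8 9 12 3]
Step 2: flows [2->0,2->1,3->2,2->4] -> levels [9 9 7 11 4]
Step 3: flows [0->2,1->2,3->2,2->4] -> levels [8 8 9 10 5]
Step 4: flows [2->0,2->1,3->2,2->4] -> levels [9 9 7 9 6]
Step 5: flows [0->2,1->2,3->2,2->4] -> levels [8 8 9 8 7]
Step 6: flows [2->0,2->1,2->3,2->4] -> levels [9 9 5 9 8]
Step 7: flows [0->2,1->2,3->2,4->2] -> levels [8 8 9 8 7]
  -> period-2 cycle: step 7 state = step 5 state; never stabilizes
  -> state at step 30: (30-5) mod 2 = 1, same as step 6 -> [9 9 5 9 8]

Answer: 9 9 5 9 8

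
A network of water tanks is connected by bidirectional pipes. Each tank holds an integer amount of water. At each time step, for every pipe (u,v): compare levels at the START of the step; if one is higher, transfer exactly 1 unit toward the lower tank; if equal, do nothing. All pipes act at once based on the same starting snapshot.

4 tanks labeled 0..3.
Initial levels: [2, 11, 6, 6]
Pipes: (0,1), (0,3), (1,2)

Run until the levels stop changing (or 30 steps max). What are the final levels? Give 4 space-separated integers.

Step 1: flows [1->0,3->0,1->2] -> levels [4 9 7 5]
Step 2: flows [1->0,3->0,1->2] -> levels [6 7 8 4]
Step 3: flows [1->0,0->3,2->1] -> levels [6 7 7 5]
Step 4: flows [1->0,0->3,1=2] -> levels [6 6 7 6]
Step 5: flows [0=1,0=3,2->1] -> levels [6 7 6 6]
Step 6: flows [1->0,0=3,1->2] -> levels [7 5 7 6]
Step 7: flows [0->1,0->3,2->1] -> levels [5 7 6 7]
Step 8: flows [1->0,3->0,1->2] -> levels [7 5 7 6]
  -> period-2 cycle: step 8 state = step 6 state; never stabilizes
  -> state at step 30: (30-6) mod 2 = 0, same as step 6 -> [7 5 7 6]

Answer: 7 5 7 6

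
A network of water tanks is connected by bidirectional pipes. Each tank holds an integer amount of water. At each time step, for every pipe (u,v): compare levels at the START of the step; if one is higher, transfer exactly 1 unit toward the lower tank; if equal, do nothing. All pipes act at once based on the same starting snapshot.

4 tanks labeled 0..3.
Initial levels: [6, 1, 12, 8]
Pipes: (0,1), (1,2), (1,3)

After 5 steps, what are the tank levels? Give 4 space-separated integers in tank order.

Step 1: flows [0->1,2->1,3->1] -> levels [5 4 11 7]
Step 2: flows [0->1,2->1,3->1] -> levels [4 7 10 6]
Step 3: flows [1->0,2->1,1->3] -> levels [5 6 9 7]
Step 4: flows [1->0,2->1,3->1] -> levels [6 7 8 6]
Step 5: flows [1->0,2->1,1->3] -> levels [7 6 7 7]

Answer: 7 6 7 7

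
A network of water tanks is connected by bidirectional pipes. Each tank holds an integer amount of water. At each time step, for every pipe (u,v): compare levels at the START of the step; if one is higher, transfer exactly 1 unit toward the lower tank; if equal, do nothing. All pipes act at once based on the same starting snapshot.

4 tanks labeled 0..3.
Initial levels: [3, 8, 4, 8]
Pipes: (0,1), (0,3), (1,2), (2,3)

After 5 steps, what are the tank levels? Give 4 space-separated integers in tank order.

Step 1: flows [1->0,3->0,1->2,3->2] -> levels [5 6 6 6]
Step 2: flows [1->0,3->0,1=2,2=3] -> levels [7 5 6 5]
Step 3: flows [0->1,0->3,2->1,2->3] -> levels [5 7 4 7]
Step 4: flows [1->0,3->0,1->2,3->2] -> levels [7 5 6 5]
  -> period-2 cycle: step 4 state = step 2 state
  -> state at step 5: (5-2) mod 2 = 1, same as step 3 -> [5 7 4 7]

Answer: 5 7 4 7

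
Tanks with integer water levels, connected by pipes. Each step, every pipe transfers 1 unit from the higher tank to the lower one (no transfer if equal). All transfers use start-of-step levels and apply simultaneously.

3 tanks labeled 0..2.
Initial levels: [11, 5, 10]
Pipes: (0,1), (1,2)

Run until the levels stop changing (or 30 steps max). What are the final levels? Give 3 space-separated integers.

Answer: 8 10 8

Derivation:
Step 1: flows [0->1,2->1] -> levels [10 7 9]
Step 2: flows [0->1,2->1] -> levels [9 9 8]
Step 3: flows [0=1,1->2] -> levels [9 8 9]
Step 4: flows [0->1,2->1] -> levels [8 10 8]
Step 5: flows [1->0,1->2] -> levels [9 8 9]
  -> period-2 cycle: step 5 state = step 3 state; never stabilizes
  -> state at step 30: (30-3) mod 2 = 1, same as step 4 -> [8 10 8]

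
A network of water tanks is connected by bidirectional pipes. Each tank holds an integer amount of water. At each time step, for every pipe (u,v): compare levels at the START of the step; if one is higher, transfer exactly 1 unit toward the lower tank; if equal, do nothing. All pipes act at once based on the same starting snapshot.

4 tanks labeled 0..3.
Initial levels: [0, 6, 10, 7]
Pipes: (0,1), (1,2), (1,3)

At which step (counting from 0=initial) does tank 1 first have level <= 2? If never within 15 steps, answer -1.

Answer: -1

Derivation:
Step 1: flows [1->0,2->1,3->1] -> levels [1 7 9 6]
Step 2: flows [1->0,2->1,1->3] -> levels [2 6 8 7]
Step 3: flows [1->0,2->1,3->1] -> levels [3 7 7 6]
Step 4: flows [1->0,1=2,1->3] -> levels [4 5 7 7]
Step 5: flows [1->0,2->1,3->1] -> levels [5 6 6 6]
Step 6: flows [1->0,1=2,1=3] -> levels [6 5 6 6]
Step 7: flows [0->1,2->1,3->1] -> levels [5 8 5 5]
Step 8: flows [1->0,1->2,1->3] -> levels [6 5 6 6]
  -> period-2 cycle (repeats step 6); tank 1 never drops to <=2
Tank 1 never reaches <=2 within 15 steps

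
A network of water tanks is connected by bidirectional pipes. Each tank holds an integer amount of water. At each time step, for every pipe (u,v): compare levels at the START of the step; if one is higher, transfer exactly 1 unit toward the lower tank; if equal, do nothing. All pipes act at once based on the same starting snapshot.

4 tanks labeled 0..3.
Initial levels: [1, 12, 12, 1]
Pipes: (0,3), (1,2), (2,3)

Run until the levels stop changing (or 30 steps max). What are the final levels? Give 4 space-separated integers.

Step 1: flows [0=3,1=2,2->3] -> levels [1 12 11 2]
Step 2: flows [3->0,1->2,2->3] -> levels [2 11 11 2]
Step 3: flows [0=3,1=2,2->3] -> levels [2 11 10 3]
Step 4: flows [3->0,1->2,2->3] -> levels [3 10 10 3]
Step 5: flows [0=3,1=2,2->3] -> levels [3 10 9 4]
Step 6: flows [3->0,1->2,2->3] -> levels [4 9 9 4]
Step 7: flows [0=3,1=2,2->3] -> levels [4 9 8 5]
Step 8: flows [3->0,1->2,2->3] -> levels [5 8 8 5]
Step 9: flows [0=3,1=2,2->3] -> levels [5 8 7 6]
Step 10: flows [3->0,1->2,2->3] -> levels [6 7 7 6]
Step 11: flows [0=3,1=2,2->3] -> levels [6 7 6 7]
Step 12: flows [3->0,1->2,3->2] -> levels [7 6 8 5]
Step 13: flows [0->3,2->1,2->3] -> levels [6 7 6 7]
  -> period-2 cycle: step 13 state = step 11 state; never stabilizes
  -> state at step 30: (30-11) mod 2 = 1, same as step 12 -> [7 6 8 5]

Answer: 7 6 8 5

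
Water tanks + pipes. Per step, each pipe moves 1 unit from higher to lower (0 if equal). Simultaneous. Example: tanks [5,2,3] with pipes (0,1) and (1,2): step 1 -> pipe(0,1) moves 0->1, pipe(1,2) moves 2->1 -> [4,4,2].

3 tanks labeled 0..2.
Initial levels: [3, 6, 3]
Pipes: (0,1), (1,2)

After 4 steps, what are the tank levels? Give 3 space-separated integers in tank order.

Step 1: flows [1->0,1->2] -> levels [4 4 4]
Step 2: flows [0=1,1=2] -> levels [4 4 4]
  -> stable; steps 3..4 unchanged -> [4 4 4]

Answer: 4 4 4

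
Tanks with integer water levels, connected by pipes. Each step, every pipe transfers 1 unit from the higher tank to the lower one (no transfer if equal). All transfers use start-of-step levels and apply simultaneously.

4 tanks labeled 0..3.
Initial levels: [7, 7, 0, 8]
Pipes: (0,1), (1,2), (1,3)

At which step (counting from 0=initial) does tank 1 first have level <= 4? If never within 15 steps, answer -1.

Step 1: flows [0=1,1->2,3->1] -> levels [7 7 1 7]
Step 2: flows [0=1,1->2,1=3] -> levels [7 6 2 7]
Step 3: flows [0->1,1->2,3->1] -> levels [6 7 3 6]
Step 4: flows [1->0,1->2,1->3] -> levels [7 4 4 7]
Tank 1 first reaches <=4 at step 4

Answer: 4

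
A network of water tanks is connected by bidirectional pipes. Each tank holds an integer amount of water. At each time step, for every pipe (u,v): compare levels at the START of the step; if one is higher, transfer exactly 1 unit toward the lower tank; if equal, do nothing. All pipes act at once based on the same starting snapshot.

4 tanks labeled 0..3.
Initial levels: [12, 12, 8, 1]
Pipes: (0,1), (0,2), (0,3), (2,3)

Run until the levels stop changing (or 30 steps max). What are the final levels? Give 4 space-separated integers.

Answer: 7 9 8 9

Derivation:
Step 1: flows [0=1,0->2,0->3,2->3] -> levels [10 12 8 3]
Step 2: flows [1->0,0->2,0->3,2->3] -> levels [9 11 8 5]
Step 3: flows [1->0,0->2,0->3,2->3] -> levels [8 10 8 7]
Step 4: flows [1->0,0=2,0->3,2->3] -> levels [8 9 7 9]
Step 5: flows [1->0,0->2,3->0,3->2] -> levels [9 8 9 7]
Step 6: flows [0->1,0=2,0->3,2->3] -> levels [7 9 8 9]
Step 7: flows [1->0,2->0,3->0,3->2] -> levels [10 8 8 7]
Step 8: flows [0->1,0->2,0->3,2->3] -> levels [7 9 8 9]
  -> period-2 cycle: step 8 state = step 6 state; never stabilizes
  -> state at step 30: (30-6) mod 2 = 0, same as step 6 -> [7 9 8 9]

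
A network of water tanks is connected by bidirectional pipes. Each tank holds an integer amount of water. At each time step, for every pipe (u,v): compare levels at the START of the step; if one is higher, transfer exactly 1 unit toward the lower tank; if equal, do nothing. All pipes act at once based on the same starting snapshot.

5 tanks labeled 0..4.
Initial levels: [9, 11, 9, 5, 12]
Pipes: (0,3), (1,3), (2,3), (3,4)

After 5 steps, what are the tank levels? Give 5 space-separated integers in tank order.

Answer: 9 9 9 10 9

Derivation:
Step 1: flows [0->3,1->3,2->3,4->3] -> levels [8 10 8 9 11]
Step 2: flows [3->0,1->3,3->2,4->3] -> levels [9 9 9 9 10]
Step 3: flows [0=3,1=3,2=3,4->3] -> levels [9 9 9 10 9]
Step 4: flows [3->0,3->1,3->2,3->4] -> levels [10 10 10 6 10]
Step 5: flows [0->3,1->3,2->3,4->3] -> levels [9 9 9 10 9]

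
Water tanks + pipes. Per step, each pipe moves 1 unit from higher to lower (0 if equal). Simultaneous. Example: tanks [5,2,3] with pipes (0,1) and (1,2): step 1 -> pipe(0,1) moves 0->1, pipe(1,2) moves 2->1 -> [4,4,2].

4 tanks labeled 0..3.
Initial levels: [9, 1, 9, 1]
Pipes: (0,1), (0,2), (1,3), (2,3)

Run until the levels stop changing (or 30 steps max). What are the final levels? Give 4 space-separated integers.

Step 1: flows [0->1,0=2,1=3,2->3] -> levels [8 2 8 2]
Step 2: flows [0->1,0=2,1=3,2->3] -> levels [7 3 7 3]
Step 3: flows [0->1,0=2,1=3,2->3] -> levels [6 4 6 4]
Step 4: flows [0->1,0=2,1=3,2->3] -> levels [5 5 5 5]
Step 5: flows [0=1,0=2,1=3,2=3] -> levels [5 5 5 5]
  -> stable (no change)

Answer: 5 5 5 5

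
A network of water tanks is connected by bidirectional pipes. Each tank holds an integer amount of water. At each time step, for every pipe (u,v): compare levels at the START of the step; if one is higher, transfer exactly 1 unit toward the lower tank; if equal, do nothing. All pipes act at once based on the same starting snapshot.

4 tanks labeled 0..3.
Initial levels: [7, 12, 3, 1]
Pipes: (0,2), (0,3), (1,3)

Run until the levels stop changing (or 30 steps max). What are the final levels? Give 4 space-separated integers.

Answer: 4 6 6 7

Derivation:
Step 1: flows [0->2,0->3,1->3] -> levels [5 11 4 3]
Step 2: flows [0->2,0->3,1->3] -> levels [3 10 5 5]
Step 3: flows [2->0,3->0,1->3] -> levels [5 9 4 5]
Step 4: flows [0->2,0=3,1->3] -> levels [4 8 5 6]
Step 5: flows [2->0,3->0,1->3] -> levels [6 7 4 6]
Step 6: flows [0->2,0=3,1->3] -> levels [5 6 5 7]
Step 7: flows [0=2,3->0,3->1] -> levels [6 7 5 5]
Step 8: flows [0->2,0->3,1->3] -> levels [4 6 6 7]
Step 9: flows [2->0,3->0,3->1] -> levels [6 7 5 5]
  -> period-2 cycle: step 9 state = step 7 state; never stabilizes
  -> state at step 30: (30-7) mod 2 = 1, same as step 8 -> [4 6 6 7]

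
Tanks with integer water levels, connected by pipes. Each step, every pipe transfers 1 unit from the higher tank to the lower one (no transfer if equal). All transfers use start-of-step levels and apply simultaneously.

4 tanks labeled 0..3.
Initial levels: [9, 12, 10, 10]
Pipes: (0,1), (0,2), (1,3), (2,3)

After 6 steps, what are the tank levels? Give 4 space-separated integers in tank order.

Answer: 9 12 11 9

Derivation:
Step 1: flows [1->0,2->0,1->3,2=3] -> levels [11 10 9 11]
Step 2: flows [0->1,0->2,3->1,3->2] -> levels [9 12 11 9]
Step 3: flows [1->0,2->0,1->3,2->3] -> levels [11 10 9 11]
  -> period-2 cycle: step 3 state = step 1 state
  -> state at step 6: (6-1) mod 2 = 1, same as step 2 -> [9 12 11 9]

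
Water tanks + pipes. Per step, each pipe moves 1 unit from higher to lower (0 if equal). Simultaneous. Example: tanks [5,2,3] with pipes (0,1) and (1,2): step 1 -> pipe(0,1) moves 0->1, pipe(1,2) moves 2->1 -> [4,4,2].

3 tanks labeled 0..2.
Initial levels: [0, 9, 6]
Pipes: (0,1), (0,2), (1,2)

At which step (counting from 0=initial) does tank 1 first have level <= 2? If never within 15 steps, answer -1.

Step 1: flows [1->0,2->0,1->2] -> levels [2 7 6]
Step 2: flows [1->0,2->0,1->2] -> levels [4 5 6]
Step 3: flows [1->0,2->0,2->1] -> levels [6 5 4]
Step 4: flows [0->1,0->2,1->2] -> levels [4 5 6]
  -> period-2 cycle (repeats step 2); tank 1 never drops to <=2
Tank 1 never reaches <=2 within 15 steps

Answer: -1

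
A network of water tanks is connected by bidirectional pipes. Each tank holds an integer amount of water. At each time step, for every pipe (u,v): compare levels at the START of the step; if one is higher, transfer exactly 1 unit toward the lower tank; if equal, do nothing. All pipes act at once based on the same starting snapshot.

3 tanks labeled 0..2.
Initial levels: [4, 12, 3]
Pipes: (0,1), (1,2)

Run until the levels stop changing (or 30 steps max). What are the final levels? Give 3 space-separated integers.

Step 1: flows [1->0,1->2] -> levels [5 10 4]
Step 2: flows [1->0,1->2] -> levels [6 8 5]
Step 3: flows [1->0,1->2] -> levels [7 6 6]
Step 4: flows [0->1,1=2] -> levels [6 7 6]
Step 5: flows [1->0,1->2] -> levels [7 5 7]
Step 6: flows [0->1,2->1] -> levels [6 7 6]
  -> period-2 cycle: step 6 state = step 4 state; never stabilizes
  -> state at step 30: (30-4) mod 2 = 0, same as step 4 -> [6 7 6]

Answer: 6 7 6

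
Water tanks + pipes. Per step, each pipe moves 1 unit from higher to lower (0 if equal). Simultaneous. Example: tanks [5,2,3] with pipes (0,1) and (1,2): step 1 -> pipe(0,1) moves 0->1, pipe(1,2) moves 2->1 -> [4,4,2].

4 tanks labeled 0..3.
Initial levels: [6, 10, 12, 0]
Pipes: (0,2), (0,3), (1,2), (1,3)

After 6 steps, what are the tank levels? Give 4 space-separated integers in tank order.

Step 1: flows [2->0,0->3,2->1,1->3] -> levels [6 10 10 2]
Step 2: flows [2->0,0->3,1=2,1->3] -> levels [6 9 9 4]
Step 3: flows [2->0,0->3,1=2,1->3] -> levels [6 8 8 6]
Step 4: flows [2->0,0=3,1=2,1->3] -> levels [7 7 7 7]
Step 5: flows [0=2,0=3,1=2,1=3] -> levels [7 7 7 7]
  -> stable; steps 6..6 unchanged -> [7 7 7 7]

Answer: 7 7 7 7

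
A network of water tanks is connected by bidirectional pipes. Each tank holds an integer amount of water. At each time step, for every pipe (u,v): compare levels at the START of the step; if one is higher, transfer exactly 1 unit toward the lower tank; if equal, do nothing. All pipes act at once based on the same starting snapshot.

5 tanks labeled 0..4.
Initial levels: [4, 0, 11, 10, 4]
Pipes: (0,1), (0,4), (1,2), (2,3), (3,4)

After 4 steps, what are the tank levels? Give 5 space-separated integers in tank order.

Answer: 4 6 7 6 6

Derivation:
Step 1: flows [0->1,0=4,2->1,2->3,3->4] -> levels [3 2 9 10 5]
Step 2: flows [0->1,4->0,2->1,3->2,3->4] -> levels [3 4 9 8 5]
Step 3: flows [1->0,4->0,2->1,2->3,3->4] -> levels [5 4 7 8 5]
Step 4: flows [0->1,0=4,2->1,3->2,3->4] -> levels [4 6 7 6 6]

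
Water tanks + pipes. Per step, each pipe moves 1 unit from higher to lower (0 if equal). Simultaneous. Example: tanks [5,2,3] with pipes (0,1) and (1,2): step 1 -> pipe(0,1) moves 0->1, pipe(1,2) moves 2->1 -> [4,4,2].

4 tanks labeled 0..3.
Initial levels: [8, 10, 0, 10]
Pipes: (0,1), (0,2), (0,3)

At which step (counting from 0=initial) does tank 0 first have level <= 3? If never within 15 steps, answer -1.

Answer: -1

Derivation:
Step 1: flows [1->0,0->2,3->0] -> levels [9 9 1 9]
Step 2: flows [0=1,0->2,0=3] -> levels [8 9 2 9]
Step 3: flows [1->0,0->2,3->0] -> levels [9 8 3 8]
Step 4: flows [0->1,0->2,0->3] -> levels [6 9 4 9]
Step 5: flows [1->0,0->2,3->0] -> levels [7 8 5 8]
Step 6: flows [1->0,0->2,3->0] -> levels [8 7 6 7]
Step 7: flows [0->1,0->2,0->3] -> levels [5 8 7 8]
Step 8: flows [1->0,2->0,3->0] -> levels [8 7 6 7]
  -> period-2 cycle (repeats step 6); tank 0 never drops to <=3
Tank 0 never reaches <=3 within 15 steps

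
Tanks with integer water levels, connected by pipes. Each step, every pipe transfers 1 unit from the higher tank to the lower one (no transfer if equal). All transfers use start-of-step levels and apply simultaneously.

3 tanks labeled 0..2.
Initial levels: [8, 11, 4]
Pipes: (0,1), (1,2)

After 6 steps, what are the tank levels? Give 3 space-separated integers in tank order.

Answer: 8 7 8

Derivation:
Step 1: flows [1->0,1->2] -> levels [9 9 5]
Step 2: flows [0=1,1->2] -> levels [9 8 6]
Step 3: flows [0->1,1->2] -> levels [8 8 7]
Step 4: flows [0=1,1->2] -> levels [8 7 8]
Step 5: flows [0->1,2->1] -> levels [7 9 7]
Step 6: flows [1->0,1->2] -> levels [8 7 8]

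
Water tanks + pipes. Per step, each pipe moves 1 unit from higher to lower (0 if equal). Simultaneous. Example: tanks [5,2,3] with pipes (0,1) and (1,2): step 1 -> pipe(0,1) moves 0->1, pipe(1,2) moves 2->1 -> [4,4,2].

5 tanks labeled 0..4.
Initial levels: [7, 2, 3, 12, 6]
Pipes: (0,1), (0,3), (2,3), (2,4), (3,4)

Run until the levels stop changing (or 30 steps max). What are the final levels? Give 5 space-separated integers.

Answer: 6 5 7 5 7

Derivation:
Step 1: flows [0->1,3->0,3->2,4->2,3->4] -> levels [7 3 5 9 6]
Step 2: flows [0->1,3->0,3->2,4->2,3->4] -> levels [7 4 7 6 6]
Step 3: flows [0->1,0->3,2->3,2->4,3=4] -> levels [5 5 5 8 7]
Step 4: flows [0=1,3->0,3->2,4->2,3->4] -> levels [6 5 7 5 7]
Step 5: flows [0->1,0->3,2->3,2=4,4->3] -> levels [4 6 6 8 6]
Step 6: flows [1->0,3->0,3->2,2=4,3->4] -> levels [6 5 7 5 7]
  -> period-2 cycle: step 6 state = step 4 state; never stabilizes
  -> state at step 30: (30-4) mod 2 = 0, same as step 4 -> [6 5 7 5 7]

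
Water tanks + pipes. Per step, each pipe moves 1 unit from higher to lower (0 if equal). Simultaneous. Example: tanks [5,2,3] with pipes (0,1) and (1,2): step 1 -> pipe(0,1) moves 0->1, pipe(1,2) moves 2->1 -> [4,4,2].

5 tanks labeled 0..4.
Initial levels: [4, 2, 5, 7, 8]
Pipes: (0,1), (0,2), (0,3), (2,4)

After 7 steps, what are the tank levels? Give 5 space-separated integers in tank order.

Step 1: flows [0->1,2->0,3->0,4->2] -> levels [5 3 5 6 7]
Step 2: flows [0->1,0=2,3->0,4->2] -> levels [5 4 6 5 6]
Step 3: flows [0->1,2->0,0=3,2=4] -> levels [5 5 5 5 6]
Step 4: flows [0=1,0=2,0=3,4->2] -> levels [5 5 6 5 5]
Step 5: flows [0=1,2->0,0=3,2->4] -> levels [6 5 4 5 6]
Step 6: flows [0->1,0->2,0->3,4->2] -> levels [3 6 6 6 5]
Step 7: flows [1->0,2->0,3->0,2->4] -> levels [6 5 4 5 6]

Answer: 6 5 4 5 6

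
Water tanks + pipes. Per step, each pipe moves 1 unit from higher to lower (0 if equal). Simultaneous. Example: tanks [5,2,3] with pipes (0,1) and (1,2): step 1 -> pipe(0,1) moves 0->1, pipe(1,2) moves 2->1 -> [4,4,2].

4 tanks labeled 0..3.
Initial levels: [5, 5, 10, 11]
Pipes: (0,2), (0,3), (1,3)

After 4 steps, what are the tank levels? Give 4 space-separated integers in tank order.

Answer: 9 8 8 6

Derivation:
Step 1: flows [2->0,3->0,3->1] -> levels [7 6 9 9]
Step 2: flows [2->0,3->0,3->1] -> levels [9 7 8 7]
Step 3: flows [0->2,0->3,1=3] -> levels [7 7 9 8]
Step 4: flows [2->0,3->0,3->1] -> levels [9 8 8 6]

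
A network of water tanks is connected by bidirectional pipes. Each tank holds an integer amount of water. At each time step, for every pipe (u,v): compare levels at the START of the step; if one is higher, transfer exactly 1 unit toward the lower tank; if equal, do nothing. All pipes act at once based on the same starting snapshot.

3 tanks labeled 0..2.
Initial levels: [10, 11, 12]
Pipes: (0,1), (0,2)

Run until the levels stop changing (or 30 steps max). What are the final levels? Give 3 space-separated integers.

Step 1: flows [1->0,2->0] -> levels [12 10 11]
Step 2: flows [0->1,0->2] -> levels [10 11 12]
  -> period-2 cycle: step 2 state = step 0 state; never stabilizes
  -> state at step 30: (30-0) mod 2 = 0, same as step 0 -> [10 11 12]

Answer: 10 11 12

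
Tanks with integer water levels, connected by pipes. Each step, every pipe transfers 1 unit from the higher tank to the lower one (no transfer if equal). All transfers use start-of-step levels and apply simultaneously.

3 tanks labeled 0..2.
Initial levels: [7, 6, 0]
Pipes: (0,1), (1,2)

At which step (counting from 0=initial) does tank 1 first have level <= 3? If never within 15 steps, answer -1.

Step 1: flows [0->1,1->2] -> levels [6 6 1]
Step 2: flows [0=1,1->2] -> levels [6 5 2]
Step 3: flows [0->1,1->2] -> levels [5 5 3]
Step 4: flows [0=1,1->2] -> levels [5 4 4]
Step 5: flows [0->1,1=2] -> levels [4 5 4]
Step 6: flows [1->0,1->2] -> levels [5 3 5]
Tank 1 first reaches <=3 at step 6

Answer: 6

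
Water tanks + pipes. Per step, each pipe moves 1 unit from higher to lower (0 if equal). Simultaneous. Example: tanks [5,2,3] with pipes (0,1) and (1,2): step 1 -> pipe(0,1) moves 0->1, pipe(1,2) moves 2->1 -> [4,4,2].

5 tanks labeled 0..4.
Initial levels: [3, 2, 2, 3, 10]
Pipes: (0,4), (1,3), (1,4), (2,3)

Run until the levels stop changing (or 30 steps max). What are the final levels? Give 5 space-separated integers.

Step 1: flows [4->0,3->1,4->1,3->2] -> levels [4 4 3 1 8]
Step 2: flows [4->0,1->3,4->1,2->3] -> levels [5 4 2 3 6]
Step 3: flows [4->0,1->3,4->1,3->2] -> levels [6 4 3 3 4]
Step 4: flows [0->4,1->3,1=4,2=3] -> levels [5 3 3 4 5]
Step 5: flows [0=4,3->1,4->1,3->2] -> levels [5 5 4 2 4]
Step 6: flows [0->4,1->3,1->4,2->3] -> levels [4 3 3 4 6]
Step 7: flows [4->0,3->1,4->1,3->2] -> levels [5 5 4 2 4]
  -> period-2 cycle: step 7 state = step 5 state; never stabilizes
  -> state at step 30: (30-5) mod 2 = 1, same as step 6 -> [4 3 3 4 6]

Answer: 4 3 3 4 6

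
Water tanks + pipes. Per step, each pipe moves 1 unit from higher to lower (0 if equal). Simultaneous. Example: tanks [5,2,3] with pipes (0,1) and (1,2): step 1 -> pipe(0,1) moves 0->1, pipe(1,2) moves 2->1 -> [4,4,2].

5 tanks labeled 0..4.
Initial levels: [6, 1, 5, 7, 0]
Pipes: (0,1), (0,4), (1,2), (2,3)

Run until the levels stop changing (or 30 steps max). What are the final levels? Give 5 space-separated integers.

Answer: 2 5 3 5 4

Derivation:
Step 1: flows [0->1,0->4,2->1,3->2] -> levels [4 3 5 6 1]
Step 2: flows [0->1,0->4,2->1,3->2] -> levels [2 5 5 5 2]
Step 3: flows [1->0,0=4,1=2,2=3] -> levels [3 4 5 5 2]
Step 4: flows [1->0,0->4,2->1,2=3] -> levels [3 4 4 5 3]
Step 5: flows [1->0,0=4,1=2,3->2] -> levels [4 3 5 4 3]
Step 6: flows [0->1,0->4,2->1,2->3] -> levels [2 5 3 5 4]
Step 7: flows [1->0,4->0,1->2,3->2] -> levels [4 3 5 4 3]
  -> period-2 cycle: step 7 state = step 5 state; never stabilizes
  -> state at step 30: (30-5) mod 2 = 1, same as step 6 -> [2 5 3 5 4]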